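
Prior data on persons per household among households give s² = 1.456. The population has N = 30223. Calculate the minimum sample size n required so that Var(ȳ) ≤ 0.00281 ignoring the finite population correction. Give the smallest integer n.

Without fpc, n₀ = s²/D = 1.456/0.00281 = 518.1495.
Rounding up, n = 519.

519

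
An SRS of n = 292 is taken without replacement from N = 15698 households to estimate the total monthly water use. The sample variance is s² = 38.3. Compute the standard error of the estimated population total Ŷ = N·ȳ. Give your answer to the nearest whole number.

Var(Ŷ) = N²·Var(ȳ) = N²·(1 − n/N)·s²/n.
f = 292/15698 = 0.01860110; Var(ȳ) = 0.98139890·38.3/292 = 0.12872458.
Var(Ŷ) = 15698² · 0.12872458 = 3.1721238 × 10^7.
SE(Ŷ) = √(3.1721238 × 10^7) = 5632.

5632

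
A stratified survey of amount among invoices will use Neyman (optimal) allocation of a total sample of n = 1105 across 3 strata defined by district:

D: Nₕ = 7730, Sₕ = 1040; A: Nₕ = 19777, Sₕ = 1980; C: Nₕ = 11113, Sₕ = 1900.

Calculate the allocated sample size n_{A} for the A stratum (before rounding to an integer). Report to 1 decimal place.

Neyman allocation: nₕ = n·NₕSₕ / Σⱼ NⱼSⱼ.
Σ NⱼSⱼ = 7730·1040 + 19777·1980 + 11113·1900 = 6.831236 × 10^7.
n_{A} = 1105·19777·1980 / (6.831236 × 10^7) = 633.4.

633.4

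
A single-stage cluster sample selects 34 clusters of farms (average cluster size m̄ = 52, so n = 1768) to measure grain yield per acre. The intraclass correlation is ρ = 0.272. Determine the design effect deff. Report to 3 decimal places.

deff = 1 + (52 − 1)·0.272 = 1 + 13.872 = 14.872.

14.872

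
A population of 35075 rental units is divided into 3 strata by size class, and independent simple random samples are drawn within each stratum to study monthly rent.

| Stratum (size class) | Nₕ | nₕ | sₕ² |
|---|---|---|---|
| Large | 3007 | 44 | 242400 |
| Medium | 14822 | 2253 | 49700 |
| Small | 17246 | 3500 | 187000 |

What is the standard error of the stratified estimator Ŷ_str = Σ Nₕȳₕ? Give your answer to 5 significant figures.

256630

Var(Ŷ_str) = Σₕ Nₕ²(1 − fₕ)sₕ²/nₕ.
Large: 3007²·(1 − 44/3007)·242400/44 = 4.9084573 × 10^10.
Medium: 14822²·(1 − 2253/14822)·49700/2253 = 4.1096301 × 10^9.
Small: 17246²·(1 − 3500/17246)·187000/3500 = 1.2665965 × 10^10.
Sum = 6.5860168 × 10^10.
SE = √(6.5860168 × 10^10) = 256630.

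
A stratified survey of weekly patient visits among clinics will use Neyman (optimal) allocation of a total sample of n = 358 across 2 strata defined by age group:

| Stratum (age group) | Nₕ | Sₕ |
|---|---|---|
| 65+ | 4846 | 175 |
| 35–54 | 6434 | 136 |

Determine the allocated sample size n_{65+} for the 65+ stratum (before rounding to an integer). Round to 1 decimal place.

Neyman allocation: nₕ = n·NₕSₕ / Σⱼ NⱼSⱼ.
Σ NⱼSⱼ = 4846·175 + 6434·136 = 1.723074 × 10^6.
n_{65+} = 358·4846·175 / (1.723074 × 10^6) = 176.2.

176.2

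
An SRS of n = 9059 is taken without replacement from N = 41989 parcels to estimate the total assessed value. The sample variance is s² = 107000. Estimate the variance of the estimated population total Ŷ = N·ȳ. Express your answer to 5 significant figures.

1.6332 × 10^10

Var(Ŷ) = N²·Var(ȳ) = N²·(1 − n/N)·s²/n.
f = 9059/41989 = 0.21574698; Var(ȳ) = 0.78425302·107000/9059 = 9.2631718.
Var(Ŷ) = 41989² · 9.2631718 = 1.6331677 × 10^10.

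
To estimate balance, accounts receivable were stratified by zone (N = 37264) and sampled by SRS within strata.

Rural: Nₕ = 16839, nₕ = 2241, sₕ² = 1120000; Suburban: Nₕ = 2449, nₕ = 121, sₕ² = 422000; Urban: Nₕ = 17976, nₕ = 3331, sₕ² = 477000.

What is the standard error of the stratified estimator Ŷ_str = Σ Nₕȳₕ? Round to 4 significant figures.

Var(Ŷ_str) = Σₕ Nₕ²(1 − fₕ)sₕ²/nₕ.
Rural: 16839²·(1 − 2241/16839)·1120000/2241 = 1.2285302 × 10^11.
Suburban: 2449²·(1 − 121/2449)·422000/121 = 1.9883775 × 10^10.
Urban: 17976²·(1 − 3331/17976)·477000/3331 = 3.7698683 × 10^10.
Sum = 1.8043548 × 10^11.
SE = √(1.8043548 × 10^11) = 424800.

424800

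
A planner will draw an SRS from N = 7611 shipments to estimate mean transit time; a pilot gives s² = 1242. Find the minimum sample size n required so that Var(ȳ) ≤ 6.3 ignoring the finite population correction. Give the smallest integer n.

198

Without fpc, n₀ = s²/D = 1242/6.3 = 197.1429.
Rounding up, n = 198.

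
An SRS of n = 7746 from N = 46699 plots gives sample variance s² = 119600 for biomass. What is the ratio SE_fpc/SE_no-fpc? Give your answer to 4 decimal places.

0.9133

f = n/N = 7746/46699 = 0.16587079.
SE_no-fpc = √(s²/n) = 3.9294055; SE_fpc = √((1−f)s²/n) = 3.5887525.
Ratio = √(1−f) = 0.91330675.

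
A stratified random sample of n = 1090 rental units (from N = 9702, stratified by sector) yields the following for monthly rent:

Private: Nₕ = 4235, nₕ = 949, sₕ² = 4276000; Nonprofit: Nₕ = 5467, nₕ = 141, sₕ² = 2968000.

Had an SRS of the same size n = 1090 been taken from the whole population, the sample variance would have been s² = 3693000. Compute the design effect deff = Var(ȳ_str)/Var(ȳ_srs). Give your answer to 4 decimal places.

2.3866

Var(ȳ_str) = Σ Wₕ²(1−fₕ)sₕ²/nₕ with Wₕ = Nₕ/9702:
  Private: (4235/9702)²·(1−949/4235)·4276000/949 = 666.14676
  Nonprofit: (5467/9702)²·(1−141/5467)·2968000/141 = 6511.3716
  → Var(ȳ_str) = 7177.5184.
Var(ȳ_srs) = (1 − 1090/9702)·3693000/1090 = 3007.4302.
deff = 7177.5184 / 3007.4302 = 2.3866.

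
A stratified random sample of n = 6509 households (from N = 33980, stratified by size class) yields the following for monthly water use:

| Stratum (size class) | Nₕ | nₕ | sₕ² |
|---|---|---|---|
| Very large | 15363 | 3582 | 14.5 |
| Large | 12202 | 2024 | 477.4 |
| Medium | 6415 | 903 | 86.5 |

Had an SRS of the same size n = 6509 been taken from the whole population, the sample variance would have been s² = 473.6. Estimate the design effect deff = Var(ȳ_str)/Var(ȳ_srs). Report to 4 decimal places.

0.4919

Var(ȳ_str) = Σ Wₕ²(1−fₕ)sₕ²/nₕ with Wₕ = Nₕ/33980:
  Very large: (15363/33980)²·(1−3582/15363)·14.5/3582 = 6.3453248 × 10^-4
  Large: (12202/33980)²·(1−2024/12202)·477.4/2024 = 0.025369892
  Medium: (6415/33980)²·(1−903/6415)·86.5/903 = 0.0029335094
  → Var(ȳ_str) = 0.028937934.
Var(ȳ_srs) = (1 − 6509/33980)·473.6/6509 = 0.058823182.
deff = 0.028937934 / 0.058823182 = 0.4919.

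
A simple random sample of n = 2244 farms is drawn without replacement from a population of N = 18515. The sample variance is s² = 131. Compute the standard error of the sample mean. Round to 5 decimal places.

Under SRS without replacement, Var(ȳ) = (1 − f)·s²/n with f = n/N = 2244/18515 = 0.12119903.
Var(ȳ) = (1 − 0.12119903)·131/2244 = 0.87880097·0.058377897 = 0.051302552.
SE(ȳ) = √(0.051302552) = 0.22650.

0.22650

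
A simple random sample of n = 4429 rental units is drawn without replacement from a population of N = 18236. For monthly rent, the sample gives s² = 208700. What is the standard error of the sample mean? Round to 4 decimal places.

5.9730

Under SRS without replacement, Var(ȳ) = (1 − f)·s²/n with f = n/N = 4429/18236 = 0.24287124.
Var(ȳ) = (1 − 0.24287124)·208700/4429 = 0.75712876·47.121246 = 35.676851.
SE(ȳ) = √(35.676851) = 5.9730.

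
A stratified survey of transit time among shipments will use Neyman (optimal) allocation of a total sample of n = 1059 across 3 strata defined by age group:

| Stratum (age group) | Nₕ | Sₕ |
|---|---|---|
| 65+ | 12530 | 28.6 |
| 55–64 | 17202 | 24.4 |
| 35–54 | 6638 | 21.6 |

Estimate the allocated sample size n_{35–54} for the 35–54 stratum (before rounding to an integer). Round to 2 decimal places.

164.78

Neyman allocation: nₕ = n·NₕSₕ / Σⱼ NⱼSⱼ.
Σ NⱼSⱼ = 12530·28.6 + 17202·24.4 + 6638·21.6 = 921467.6.
n_{35–54} = 1059·6638·21.6 / 921467.6 = 164.78.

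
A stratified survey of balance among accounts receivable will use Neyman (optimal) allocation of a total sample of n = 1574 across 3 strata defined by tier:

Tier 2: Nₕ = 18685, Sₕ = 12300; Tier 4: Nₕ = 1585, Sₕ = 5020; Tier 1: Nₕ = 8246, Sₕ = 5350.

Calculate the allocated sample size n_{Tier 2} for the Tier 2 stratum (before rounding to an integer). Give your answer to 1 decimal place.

Neyman allocation: nₕ = n·NₕSₕ / Σⱼ NⱼSⱼ.
Σ NⱼSⱼ = 18685·12300 + 1585·5020 + 8246·5350 = 2.818983 × 10^8.
n_{Tier 2} = 1574·18685·12300 / (2.818983 × 10^8) = 1283.2.

1283.2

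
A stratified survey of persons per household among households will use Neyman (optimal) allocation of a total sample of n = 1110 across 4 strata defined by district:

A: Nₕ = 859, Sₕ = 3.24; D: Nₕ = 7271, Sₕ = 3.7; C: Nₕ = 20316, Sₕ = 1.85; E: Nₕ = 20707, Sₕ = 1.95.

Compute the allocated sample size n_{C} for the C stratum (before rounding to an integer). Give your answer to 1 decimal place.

387.5

Neyman allocation: nₕ = n·NₕSₕ / Σⱼ NⱼSⱼ.
Σ NⱼSⱼ = 859·3.24 + 7271·3.7 + 20316·1.85 + 20707·1.95 = 107649.11.
n_{C} = 1110·20316·1.85 / 107649.11 = 387.5.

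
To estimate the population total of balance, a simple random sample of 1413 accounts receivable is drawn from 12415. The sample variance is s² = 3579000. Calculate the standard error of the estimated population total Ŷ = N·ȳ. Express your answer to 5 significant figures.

588190

Var(Ŷ) = N²·Var(ȳ) = N²·(1 − n/N)·s²/n.
f = 1413/12415 = 0.11381393; Var(ȳ) = 0.88618607·3579000/1413 = 2244.6284.
Var(Ŷ) = 12415² · 2244.6284 = 3.4596957 × 10^11.
SE(Ŷ) = √(3.4596957 × 10^11) = 588190.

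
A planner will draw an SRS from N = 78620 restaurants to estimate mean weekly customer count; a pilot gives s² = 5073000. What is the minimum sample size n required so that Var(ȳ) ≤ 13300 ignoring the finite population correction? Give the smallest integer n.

382

Without fpc, n₀ = s²/D = 5073000/13300 = 381.4286.
Rounding up, n = 382.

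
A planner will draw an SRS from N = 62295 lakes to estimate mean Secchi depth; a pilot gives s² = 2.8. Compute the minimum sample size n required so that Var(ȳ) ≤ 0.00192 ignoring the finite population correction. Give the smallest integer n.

Without fpc, n₀ = s²/D = 2.8/0.00192 = 1458.3333.
Rounding up, n = 1459.

1459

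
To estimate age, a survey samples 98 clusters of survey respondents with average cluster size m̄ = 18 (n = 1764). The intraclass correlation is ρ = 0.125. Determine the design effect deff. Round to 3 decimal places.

deff = 1 + (18 − 1)·0.125 = 1 + 2.125 = 3.125.

3.125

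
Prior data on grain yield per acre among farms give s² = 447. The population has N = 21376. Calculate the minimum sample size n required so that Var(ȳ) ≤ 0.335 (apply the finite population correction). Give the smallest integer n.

Without fpc, n₀ = s²/D = 447/0.335 = 1334.3284.
With fpc, (1 − n/N)·s²/n ≤ D requires n ≥ n₀/(1 + n₀/N) = 1334.3284/(1 + 1334.3284/21376) = 1255.9309.
Rounding up, n = 1256.

1256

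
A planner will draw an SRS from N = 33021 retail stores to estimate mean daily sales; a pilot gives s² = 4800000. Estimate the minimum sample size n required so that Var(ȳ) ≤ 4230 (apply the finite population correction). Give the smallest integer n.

Without fpc, n₀ = s²/D = 4800000/4230 = 1134.7518.
With fpc, (1 − n/N)·s²/n ≤ D requires n ≥ n₀/(1 + n₀/N) = 1134.7518/(1 + 1134.7518/33021) = 1097.0521.
Rounding up, n = 1098.

1098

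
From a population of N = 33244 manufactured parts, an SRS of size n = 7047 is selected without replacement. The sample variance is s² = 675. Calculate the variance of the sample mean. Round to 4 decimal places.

Under SRS without replacement, Var(ȳ) = (1 − f)·s²/n with f = n/N = 7047/33244 = 0.21197810.
Var(ȳ) = (1 − 0.21197810)·675/7047 = 0.78802190·0.095785441 = 0.075481025.

0.0755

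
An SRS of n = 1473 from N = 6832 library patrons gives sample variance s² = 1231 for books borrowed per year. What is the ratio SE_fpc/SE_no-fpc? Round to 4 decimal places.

0.8857

f = n/N = 1473/6832 = 0.21560304.
SE_no-fpc = √(s²/n) = 0.91417145; SE_fpc = √((1−f)s²/n) = 0.8096468.
Ratio = √(1−f) = 0.88566187.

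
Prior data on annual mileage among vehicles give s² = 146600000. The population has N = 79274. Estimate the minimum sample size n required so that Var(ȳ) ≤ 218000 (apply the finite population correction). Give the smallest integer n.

667

Without fpc, n₀ = s²/D = 146600000/218000 = 672.4771.
With fpc, (1 − n/N)·s²/n ≤ D requires n ≥ n₀/(1 + n₀/N) = 672.4771/(1 + 672.4771/79274) = 666.8205.
Rounding up, n = 667.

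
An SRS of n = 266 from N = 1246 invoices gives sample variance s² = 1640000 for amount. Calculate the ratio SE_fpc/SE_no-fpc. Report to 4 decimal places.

f = n/N = 266/1246 = 0.21348315.
SE_no-fpc = √(s²/n) = 78.520147; SE_fpc = √((1−f)s²/n) = 69.636209.
Ratio = √(1−f) = 0.88685785.

0.8869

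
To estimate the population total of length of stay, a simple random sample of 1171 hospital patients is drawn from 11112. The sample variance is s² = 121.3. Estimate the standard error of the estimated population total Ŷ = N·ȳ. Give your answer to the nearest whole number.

Var(Ŷ) = N²·Var(ȳ) = N²·(1 − n/N)·s²/n.
f = 1171/11112 = 0.10538157; Var(ȳ) = 0.89461843·121.3/1171 = 0.092670551.
Var(Ŷ) = 11112² · 0.092670551 = 1.1442639 × 10^7.
SE(Ŷ) = √(1.1442639 × 10^7) = 3383.

3383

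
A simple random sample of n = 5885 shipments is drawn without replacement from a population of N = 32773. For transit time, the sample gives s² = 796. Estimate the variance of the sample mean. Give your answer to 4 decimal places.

0.1110

Under SRS without replacement, Var(ȳ) = (1 − f)·s²/n with f = n/N = 5885/32773 = 0.17956855.
Var(ȳ) = (1 − 0.17956855)·796/5885 = 0.82043145·0.13525913 = 0.11097085.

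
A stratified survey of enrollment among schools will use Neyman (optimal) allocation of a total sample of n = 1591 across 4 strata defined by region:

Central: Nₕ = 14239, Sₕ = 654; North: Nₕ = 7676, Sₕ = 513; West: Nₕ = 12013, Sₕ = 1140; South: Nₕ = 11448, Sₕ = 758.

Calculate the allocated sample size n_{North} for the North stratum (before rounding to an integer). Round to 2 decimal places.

Neyman allocation: nₕ = n·NₕSₕ / Σⱼ NⱼSⱼ.
Σ NⱼSⱼ = 14239·654 + 7676·513 + 12013·1140 + 11448·758 = 3.5622498 × 10^7.
n_{North} = 1591·7676·513 / (3.5622498 × 10^7) = 175.87.

175.87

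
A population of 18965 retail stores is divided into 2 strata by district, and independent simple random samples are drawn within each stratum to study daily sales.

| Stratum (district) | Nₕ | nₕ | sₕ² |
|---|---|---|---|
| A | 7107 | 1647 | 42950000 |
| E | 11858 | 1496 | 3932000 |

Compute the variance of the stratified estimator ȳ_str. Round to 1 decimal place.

Var(ȳ_str) = Σₕ Wₕ²(1 − fₕ)sₕ²/nₕ with Wₕ = Nₕ/N, N = 18965.
A: Wₕ = 0.37474295; term = 0.37474295²·(1 − 0.23174335)·42950000/1647 = 2813.4735.
E: Wₕ = 0.62525705; term = 0.62525705²·(1 − 0.12615955)·3932000/1496 = 897.90679.
Sum = 3711.3803.

3711.4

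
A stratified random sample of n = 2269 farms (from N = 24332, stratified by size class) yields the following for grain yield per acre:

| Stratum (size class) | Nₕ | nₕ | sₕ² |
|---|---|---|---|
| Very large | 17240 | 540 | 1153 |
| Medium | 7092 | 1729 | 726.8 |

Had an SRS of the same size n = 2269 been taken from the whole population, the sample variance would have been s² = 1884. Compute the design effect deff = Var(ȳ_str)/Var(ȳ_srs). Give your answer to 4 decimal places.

1.4150

Var(ȳ_str) = Σ Wₕ²(1−fₕ)sₕ²/nₕ with Wₕ = Nₕ/24332:
  Very large: (17240/24332)²·(1−540/17240)·1153/540 = 1.0383258
  Medium: (7092/24332)²·(1−1729/7092)·726.8/1729 = 0.027004792
  → Var(ȳ_str) = 1.0653306.
Var(ȳ_srs) = (1 − 2269/24332)·1884/2269 = 0.75289283.
deff = 1.0653306 / 0.75289283 = 1.4150.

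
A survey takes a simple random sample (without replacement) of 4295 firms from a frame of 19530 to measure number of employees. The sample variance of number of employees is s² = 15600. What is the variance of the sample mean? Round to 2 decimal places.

2.83

Under SRS without replacement, Var(ȳ) = (1 − f)·s²/n with f = n/N = 4295/19530 = 0.21991807.
Var(ȳ) = (1 − 0.21991807)·15600/4295 = 0.78008193·3.6321304 = 2.8333593.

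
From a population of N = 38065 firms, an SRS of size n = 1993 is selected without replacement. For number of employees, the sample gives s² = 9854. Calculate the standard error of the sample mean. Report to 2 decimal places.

Under SRS without replacement, Var(ȳ) = (1 − f)·s²/n with f = n/N = 1993/38065 = 0.05235781.
Var(ȳ) = (1 − 0.05235781)·9854/1993 = 0.94764219·4.9443051 = 4.6854321.
SE(ȳ) = √(4.6854321) = 2.16.

2.16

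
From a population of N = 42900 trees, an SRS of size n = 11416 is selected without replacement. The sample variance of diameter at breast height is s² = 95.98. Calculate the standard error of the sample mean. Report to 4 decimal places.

0.0786

Under SRS without replacement, Var(ȳ) = (1 − f)·s²/n with f = n/N = 11416/42900 = 0.26610723.
Var(ȳ) = (1 − 0.26610723)·95.98/11416 = 0.73389277·0.0084074982 = 0.0061702022.
SE(ȳ) = √(0.0061702022) = 0.0786.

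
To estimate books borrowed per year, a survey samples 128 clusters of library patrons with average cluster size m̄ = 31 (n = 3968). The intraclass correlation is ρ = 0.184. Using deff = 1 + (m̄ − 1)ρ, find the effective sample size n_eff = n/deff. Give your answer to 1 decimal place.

608.6

deff = 1 + (31 − 1)·0.184 = 1 + 5.52 = 6.52.
n_eff = 3968 / 6.52 = 608.6.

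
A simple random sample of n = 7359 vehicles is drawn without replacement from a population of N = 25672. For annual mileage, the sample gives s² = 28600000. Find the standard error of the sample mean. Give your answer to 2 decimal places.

Under SRS without replacement, Var(ȳ) = (1 − f)·s²/n with f = n/N = 7359/25672 = 0.28665472.
Var(ȳ) = (1 − 0.28665472)·28600000/7359 = 0.71334528·3886.3976 = 2772.3434.
SE(ȳ) = √(2772.3434) = 52.65.

52.65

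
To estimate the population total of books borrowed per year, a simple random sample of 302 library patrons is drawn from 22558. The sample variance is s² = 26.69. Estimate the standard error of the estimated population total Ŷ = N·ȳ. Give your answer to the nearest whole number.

6661

Var(Ŷ) = N²·Var(ȳ) = N²·(1 − n/N)·s²/n.
f = 302/22558 = 0.01338771; Var(ȳ) = 0.98661229·26.69/302 = 0.087194311.
Var(Ŷ) = 22558² · 0.087194311 = 4.436999 × 10^7.
SE(Ŷ) = √(4.436999 × 10^7) = 6661.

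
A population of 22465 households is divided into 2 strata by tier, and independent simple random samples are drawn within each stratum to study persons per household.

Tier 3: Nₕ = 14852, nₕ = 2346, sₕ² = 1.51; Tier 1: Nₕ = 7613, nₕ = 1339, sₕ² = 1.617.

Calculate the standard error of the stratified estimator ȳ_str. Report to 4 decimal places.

Var(ȳ_str) = Σₕ Wₕ²(1 − fₕ)sₕ²/nₕ with Wₕ = Nₕ/N, N = 22465.
Tier 3: Wₕ = 0.66111729; term = 0.66111729²·(1 − 0.15795852)·1.51/2346 = 2.3688603 × 10^-4.
Tier 1: Wₕ = 0.33888271; term = 0.33888271²·(1 − 0.17588336)·1.617/1339 = 1.1429229 × 10^-4.
Sum = 3.5117832 × 10^-4.
SE = √(3.5117832 × 10^-4) = 0.0187.

0.0187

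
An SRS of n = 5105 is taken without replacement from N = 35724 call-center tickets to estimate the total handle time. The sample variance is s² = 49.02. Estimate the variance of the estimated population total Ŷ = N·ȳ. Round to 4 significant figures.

Var(Ŷ) = N²·Var(ȳ) = N²·(1 − n/N)·s²/n.
f = 5105/35724 = 0.14290113; Var(ȳ) = 0.85709887·49.02/5105 = 0.0082301639.
Var(Ŷ) = 35724² · 0.0082301639 = 1.050337 × 10^7.

1.050 × 10^7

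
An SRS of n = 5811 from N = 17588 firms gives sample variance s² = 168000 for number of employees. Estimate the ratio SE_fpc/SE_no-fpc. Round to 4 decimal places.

0.8183

f = n/N = 5811/17588 = 0.33039572.
SE_no-fpc = √(s²/n) = 5.3768659; SE_fpc = √((1−f)s²/n) = 4.3998545.
Ratio = √(1−f) = 0.81829351.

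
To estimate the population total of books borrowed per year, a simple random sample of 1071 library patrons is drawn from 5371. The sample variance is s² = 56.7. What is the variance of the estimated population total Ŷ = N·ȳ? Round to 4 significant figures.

1.223 × 10^6

Var(Ŷ) = N²·Var(ȳ) = N²·(1 − n/N)·s²/n.
f = 1071/5371 = 0.19940421; Var(ȳ) = 0.80059579·56.7/1071 = 0.042384483.
Var(Ŷ) = 5371² · 0.042384483 = 1.2226923 × 10^6.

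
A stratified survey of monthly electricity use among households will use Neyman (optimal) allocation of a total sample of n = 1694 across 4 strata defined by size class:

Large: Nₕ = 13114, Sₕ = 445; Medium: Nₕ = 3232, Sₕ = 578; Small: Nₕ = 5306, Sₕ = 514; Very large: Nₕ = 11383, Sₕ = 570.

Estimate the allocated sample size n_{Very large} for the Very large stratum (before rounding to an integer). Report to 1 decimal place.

Neyman allocation: nₕ = n·NₕSₕ / Σⱼ NⱼSⱼ.
Σ NⱼSⱼ = 13114·445 + 3232·578 + 5306·514 + 11383·570 = 1.691942 × 10^7.
n_{Very large} = 1694·11383·570 / (1.691942 × 10^7) = 649.6.

649.6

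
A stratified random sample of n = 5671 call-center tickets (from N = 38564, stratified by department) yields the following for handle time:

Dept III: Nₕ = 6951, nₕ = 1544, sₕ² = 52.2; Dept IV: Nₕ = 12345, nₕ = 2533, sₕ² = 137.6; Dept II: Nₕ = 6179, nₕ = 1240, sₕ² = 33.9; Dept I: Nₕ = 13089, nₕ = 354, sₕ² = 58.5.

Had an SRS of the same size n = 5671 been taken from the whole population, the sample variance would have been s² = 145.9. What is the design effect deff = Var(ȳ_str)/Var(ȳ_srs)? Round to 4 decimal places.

1.1102

Var(ȳ_str) = Σ Wₕ²(1−fₕ)sₕ²/nₕ with Wₕ = Nₕ/38564:
  Dept III: (6951/38564)²·(1−1544/6951)·52.2/1544 = 8.5440291 × 10^-4
  Dept IV: (12345/38564)²·(1−2533/12345)·137.6/2533 = 0.004424536
  Dept II: (6179/38564)²·(1−1240/6179)·33.9/1240 = 5.6101062 × 10^-4
  Dept I: (13089/38564)²·(1−354/13089)·58.5/354 = 0.018522256
  → Var(ȳ_str) = 0.024362206.
Var(ȳ_srs) = (1 − 5671/38564)·145.9/5671 = 0.021944064.
deff = 0.024362206 / 0.021944064 = 1.1102.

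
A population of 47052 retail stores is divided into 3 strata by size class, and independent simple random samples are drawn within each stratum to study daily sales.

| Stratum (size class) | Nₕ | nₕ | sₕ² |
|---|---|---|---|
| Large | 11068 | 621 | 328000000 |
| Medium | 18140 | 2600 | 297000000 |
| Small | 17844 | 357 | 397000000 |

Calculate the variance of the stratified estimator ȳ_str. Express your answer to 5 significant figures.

Var(ȳ_str) = Σₕ Wₕ²(1 − fₕ)sₕ²/nₕ with Wₕ = Nₕ/N, N = 47052.
Large: Wₕ = 0.23522911; term = 0.23522911²·(1 − 0.05610770)·328000000/621 = 27585.878.
Medium: Wₕ = 0.38553090; term = 0.38553090²·(1 − 0.14332966)·297000000/2600 = 14545.05.
Small: Wₕ = 0.37923999; term = 0.37923999²·(1 − 0.02000672)·397000000/357 = 156737.76.
Sum = 198868.69.

198870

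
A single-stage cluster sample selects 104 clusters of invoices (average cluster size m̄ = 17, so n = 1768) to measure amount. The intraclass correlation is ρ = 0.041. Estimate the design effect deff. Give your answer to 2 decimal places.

1.66

deff = 1 + (17 − 1)·0.041 = 1 + 0.656 = 1.656.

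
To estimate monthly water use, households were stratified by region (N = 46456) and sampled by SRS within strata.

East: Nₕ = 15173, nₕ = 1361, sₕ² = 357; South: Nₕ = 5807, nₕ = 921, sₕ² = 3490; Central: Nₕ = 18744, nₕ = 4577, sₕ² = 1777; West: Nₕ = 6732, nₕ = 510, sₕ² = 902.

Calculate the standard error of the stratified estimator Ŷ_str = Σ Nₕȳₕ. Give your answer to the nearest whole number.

18430

Var(Ŷ_str) = Σₕ Nₕ²(1 − fₕ)sₕ²/nₕ.
East: 15173²·(1 − 1361/15173)·357/1361 = 5.4971567 × 10^7.
South: 5807²·(1 − 921/5807)·3490/921 = 1.075155 × 10^8.
Central: 18744²·(1 − 4577/18744)·1777/4577 = 1.0309716 × 10^8.
West: 6732²·(1 − 510/6732)·902/510 = 7.4081621 × 10^7.
Sum = 3.3966585 × 10^8.
SE = √(3.3966585 × 10^8) = 18430.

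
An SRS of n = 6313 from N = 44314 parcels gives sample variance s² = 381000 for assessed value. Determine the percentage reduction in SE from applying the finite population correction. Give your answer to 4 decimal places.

7.3966

f = n/N = 6313/44314 = 0.14246062.
SE_no-fpc = √(s²/n) = 7.7686328; SE_fpc = √((1−f)s²/n) = 7.1940198.
Ratio = √(1−f) = 0.92603422. Reduction = 100·(1 − 0.92603422) = 7.3966%.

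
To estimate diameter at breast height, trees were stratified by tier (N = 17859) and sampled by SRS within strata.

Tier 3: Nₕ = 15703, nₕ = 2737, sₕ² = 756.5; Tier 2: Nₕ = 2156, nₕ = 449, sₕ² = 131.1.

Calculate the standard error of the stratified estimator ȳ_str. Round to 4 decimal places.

0.4240

Var(ȳ_str) = Σₕ Wₕ²(1 − fₕ)sₕ²/nₕ with Wₕ = Nₕ/N, N = 17859.
Tier 3: Wₕ = 0.87927656; term = 0.87927656²·(1 − 0.17429790)·756.5/2737 = 0.17644466.
Tier 2: Wₕ = 0.12072344; term = 0.12072344²·(1 − 0.20825603)·131.1/449 = 0.0033691811.
Sum = 0.17981384.
SE = √(0.17981384) = 0.4240.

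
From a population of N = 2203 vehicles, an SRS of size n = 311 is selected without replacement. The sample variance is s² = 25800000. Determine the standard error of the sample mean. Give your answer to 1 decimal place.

266.9

Under SRS without replacement, Var(ȳ) = (1 − f)·s²/n with f = n/N = 311/2203 = 0.14117113.
Var(ȳ) = (1 − 0.14117113)·25800000/311 = 0.85882887·82958.199 = 71246.897.
SE(ȳ) = √(71246.897) = 266.9.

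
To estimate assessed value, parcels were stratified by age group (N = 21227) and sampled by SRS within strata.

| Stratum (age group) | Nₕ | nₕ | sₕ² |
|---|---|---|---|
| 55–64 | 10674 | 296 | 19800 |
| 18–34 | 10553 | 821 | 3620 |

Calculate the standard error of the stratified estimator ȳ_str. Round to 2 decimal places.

Var(ȳ_str) = Σₕ Wₕ²(1 − fₕ)sₕ²/nₕ with Wₕ = Nₕ/N, N = 21227.
55–64: Wₕ = 0.50285014; term = 0.50285014²·(1 − 0.02773093)·19800/296 = 16.445122.
18–34: Wₕ = 0.49714986; term = 0.49714986²·(1 − 0.07779778)·3620/821 = 1.0050003.
Sum = 17.450122.
SE = √(17.450122) = 4.18.

4.18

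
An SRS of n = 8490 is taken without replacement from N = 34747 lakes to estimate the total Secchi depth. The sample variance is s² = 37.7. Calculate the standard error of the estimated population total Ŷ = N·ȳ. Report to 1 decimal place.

2012.8

Var(Ŷ) = N²·Var(ȳ) = N²·(1 − n/N)·s²/n.
f = 8490/34747 = 0.24433764; Var(ȳ) = 0.75566236·37.7/8490 = 0.0033555325.
Var(Ŷ) = 34747² · 0.0033555325 = 4.0513156 × 10^6.
SE(Ŷ) = √(4.0513156 × 10^6) = 2012.8.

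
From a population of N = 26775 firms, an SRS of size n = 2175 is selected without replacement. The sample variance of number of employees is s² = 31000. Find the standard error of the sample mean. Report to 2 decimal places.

Under SRS without replacement, Var(ȳ) = (1 − f)·s²/n with f = n/N = 2175/26775 = 0.08123249.
Var(ȳ) = (1 − 0.08123249)·31000/2175 = 0.91876751·14.252874 = 13.095077.
SE(ȳ) = √(13.095077) = 3.62.

3.62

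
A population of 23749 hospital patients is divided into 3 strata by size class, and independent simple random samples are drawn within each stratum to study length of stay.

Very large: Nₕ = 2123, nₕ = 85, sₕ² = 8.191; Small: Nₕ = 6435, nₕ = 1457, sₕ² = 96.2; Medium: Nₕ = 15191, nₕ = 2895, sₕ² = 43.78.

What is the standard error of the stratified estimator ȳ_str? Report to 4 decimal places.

Var(ȳ_str) = Σₕ Wₕ²(1 − fₕ)sₕ²/nₕ with Wₕ = Nₕ/N, N = 23749.
Very large: Wₕ = 0.08939324; term = 0.08939324²·(1 − 0.04003768)·8.191/85 = 7.3923329 × 10^-4.
Small: Wₕ = 0.27095878; term = 0.27095878²·(1 − 0.22641803)·96.2/1457 = 0.0037499745.
Medium: Wₕ = 0.63964799; term = 0.63964799²·(1 − 0.19057337)·43.78/2895 = 0.0050082587.
Sum = 0.0094974665.
SE = √(0.0094974665) = 0.0975.

0.0975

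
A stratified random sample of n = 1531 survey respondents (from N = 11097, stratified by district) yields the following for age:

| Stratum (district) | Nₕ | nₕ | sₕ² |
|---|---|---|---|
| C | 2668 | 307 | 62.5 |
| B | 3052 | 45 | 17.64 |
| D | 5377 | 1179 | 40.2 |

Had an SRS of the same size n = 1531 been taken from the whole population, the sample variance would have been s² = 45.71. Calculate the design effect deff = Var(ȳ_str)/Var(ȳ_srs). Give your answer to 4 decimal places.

1.7826

Var(ȳ_str) = Σ Wₕ²(1−fₕ)sₕ²/nₕ with Wₕ = Nₕ/11097:
  C: (2668/11097)²·(1−307/2668)·62.5/307 = 0.010413873
  B: (3052/11097)²·(1−45/3052)·17.64/45 = 0.029214123
  D: (5377/11097)²·(1−1179/5377)·40.2/1179 = 0.0062500508
  → Var(ȳ_str) = 0.045878047.
Var(ȳ_srs) = (1 − 1531/11097)·45.71/1531 = 0.025737172.
deff = 0.045878047 / 0.025737172 = 1.7826.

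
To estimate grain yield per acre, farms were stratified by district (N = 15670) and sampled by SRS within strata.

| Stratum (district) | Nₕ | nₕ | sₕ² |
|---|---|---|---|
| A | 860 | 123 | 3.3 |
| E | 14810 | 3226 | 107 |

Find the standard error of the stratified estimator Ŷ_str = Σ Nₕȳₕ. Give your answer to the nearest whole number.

2389

Var(Ŷ_str) = Σₕ Nₕ²(1 − fₕ)sₕ²/nₕ.
A: 860²·(1 − 123/860)·3.3/123 = 17004.927.
E: 14810²·(1 − 3226/14810)·107/3226 = 5.6902719 × 10^6.
Sum = 5.7072768 × 10^6.
SE = √(5.7072768 × 10^6) = 2389.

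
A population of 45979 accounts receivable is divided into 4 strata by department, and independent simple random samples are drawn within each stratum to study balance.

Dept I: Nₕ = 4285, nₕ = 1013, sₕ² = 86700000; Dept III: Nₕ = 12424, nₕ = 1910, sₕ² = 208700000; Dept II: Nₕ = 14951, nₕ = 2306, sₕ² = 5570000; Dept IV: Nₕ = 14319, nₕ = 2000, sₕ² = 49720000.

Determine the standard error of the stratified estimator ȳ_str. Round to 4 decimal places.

98.0276

Var(ȳ_str) = Σₕ Wₕ²(1 − fₕ)sₕ²/nₕ with Wₕ = Nₕ/N, N = 45979.
Dept I: Wₕ = 0.09319472; term = 0.09319472²·(1 − 0.23640607)·86700000/1013 = 567.61613.
Dept III: Wₕ = 0.27021031; term = 0.27021031²·(1 − 0.15373471)·208700000/1910 = 6751.4873.
Dept II: Wₕ = 0.32517019; term = 0.32517019²·(1 − 0.15423717)·5570000/2306 = 216.00605.
Dept IV: Wₕ = 0.31142478; term = 0.31142478²·(1 − 0.13967456)·49720000/2000 = 2074.2936.
Sum = 9609.4031.
SE = √(9609.4031) = 98.0276.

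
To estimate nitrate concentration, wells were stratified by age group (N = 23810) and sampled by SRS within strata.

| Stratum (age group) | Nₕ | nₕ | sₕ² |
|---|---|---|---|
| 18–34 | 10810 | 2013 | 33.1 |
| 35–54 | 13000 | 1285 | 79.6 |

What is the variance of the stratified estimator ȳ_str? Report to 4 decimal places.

Var(ȳ_str) = Σₕ Wₕ²(1 − fₕ)sₕ²/nₕ with Wₕ = Nₕ/N, N = 23810.
18–34: Wₕ = 0.45401092; term = 0.45401092²·(1 − 0.18621647)·33.1/2013 = 0.0027581997.
35–54: Wₕ = 0.54598908; term = 0.54598908²·(1 − 0.09884615)·79.6/1285 = 0.016640899.
Sum = 0.019399099.

0.0194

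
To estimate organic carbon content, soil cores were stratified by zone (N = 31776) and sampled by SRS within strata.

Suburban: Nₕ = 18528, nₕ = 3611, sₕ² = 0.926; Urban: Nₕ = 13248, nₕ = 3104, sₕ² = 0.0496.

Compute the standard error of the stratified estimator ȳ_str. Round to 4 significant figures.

Var(ȳ_str) = Σₕ Wₕ²(1 − fₕ)sₕ²/nₕ with Wₕ = Nₕ/N, N = 31776.
Suburban: Wₕ = 0.58308157; term = 0.58308157²·(1 − 0.19489421)·0.926/3611 = 7.0193206 × 10^-5.
Urban: Wₕ = 0.41691843; term = 0.41691843²·(1 − 0.23429952)·0.0496/3104 = 2.1267727 × 10^-6.
Sum = 7.2319979 × 10^-5.
SE = √(7.2319979 × 10^-5) = 0.008504.

0.008504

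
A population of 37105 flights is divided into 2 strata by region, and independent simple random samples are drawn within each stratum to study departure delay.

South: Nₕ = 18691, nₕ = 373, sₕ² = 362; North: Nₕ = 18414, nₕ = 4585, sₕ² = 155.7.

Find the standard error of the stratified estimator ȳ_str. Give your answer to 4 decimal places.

0.4976

Var(ȳ_str) = Σₕ Wₕ²(1 − fₕ)sₕ²/nₕ with Wₕ = Nₕ/N, N = 37105.
South: Wₕ = 0.50373265; term = 0.50373265²·(1 − 0.01995613)·362/373 = 0.24134898.
North: Wₕ = 0.49626735; term = 0.49626735²·(1 − 0.24899533)·155.7/4585 = 0.0062809208.
Sum = 0.2476299.
SE = √(0.2476299) = 0.4976.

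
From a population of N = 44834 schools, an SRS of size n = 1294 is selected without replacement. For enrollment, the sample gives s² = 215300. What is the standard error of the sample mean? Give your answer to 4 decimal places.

Under SRS without replacement, Var(ȳ) = (1 − f)·s²/n with f = n/N = 1294/44834 = 0.02886202.
Var(ȳ) = (1 − 0.02886202)·215300/1294 = 0.97113798·166.38331 = 161.58115.
SE(ȳ) = √(161.58115) = 12.7115.

12.7115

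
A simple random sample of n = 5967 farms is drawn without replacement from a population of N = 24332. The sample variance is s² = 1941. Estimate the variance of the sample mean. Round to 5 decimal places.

Under SRS without replacement, Var(ȳ) = (1 − f)·s²/n with f = n/N = 5967/24332 = 0.24523262.
Var(ȳ) = (1 − 0.24523262)·1941/5967 = 0.75476738·0.32528909 = 0.2455176.

0.24552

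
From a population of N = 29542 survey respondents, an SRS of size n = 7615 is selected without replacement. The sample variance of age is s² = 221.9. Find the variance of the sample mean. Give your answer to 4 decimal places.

0.0216

Under SRS without replacement, Var(ȳ) = (1 − f)·s²/n with f = n/N = 7615/29542 = 0.25776860.
Var(ȳ) = (1 − 0.25776860)·221.9/7615 = 0.74223140·0.029139856 = 0.021628516.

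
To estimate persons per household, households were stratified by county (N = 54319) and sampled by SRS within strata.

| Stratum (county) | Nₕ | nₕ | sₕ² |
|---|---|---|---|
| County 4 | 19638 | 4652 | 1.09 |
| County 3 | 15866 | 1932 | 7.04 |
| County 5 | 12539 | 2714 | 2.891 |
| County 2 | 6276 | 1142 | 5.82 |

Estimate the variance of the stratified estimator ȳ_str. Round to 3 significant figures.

Var(ȳ_str) = Σₕ Wₕ²(1 − fₕ)sₕ²/nₕ with Wₕ = Nₕ/N, N = 54319.
County 4: Wₕ = 0.36153096; term = 0.36153096²·(1 − 0.23688767)·1.09/4652 = 2.3370405 × 10^-5.
County 3: Wₕ = 0.29208932; term = 0.29208932²·(1 − 0.12176982)·7.04/1932 = 2.7302679 × 10^-4.
County 5: Wₕ = 0.23084004; term = 0.23084004²·(1 − 0.21644469)·2.891/2714 = 4.4476456 × 10^-5.
County 2: Wₕ = 0.11553968; term = 0.11553968²·(1 − 0.18196303)·5.82/1142 = 5.5653457 × 10^-5.
Sum = 3.9652711 × 10^-4.

3.97 × 10^-4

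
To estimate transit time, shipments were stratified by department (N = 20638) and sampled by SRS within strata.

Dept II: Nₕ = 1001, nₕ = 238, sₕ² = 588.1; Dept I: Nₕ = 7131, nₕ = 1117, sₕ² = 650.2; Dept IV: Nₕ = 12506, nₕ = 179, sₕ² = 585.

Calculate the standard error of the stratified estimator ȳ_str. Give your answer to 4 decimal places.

Var(ȳ_str) = Σₕ Wₕ²(1 − fₕ)sₕ²/nₕ with Wₕ = Nₕ/N, N = 20638.
Dept II: Wₕ = 0.04850276; term = 0.04850276²·(1 − 0.23776224)·588.1/238 = 0.0044309579.
Dept I: Wₕ = 0.34552767; term = 0.34552767²·(1 − 0.15664002)·650.2/1117 = 0.058610096.
Dept IV: Wₕ = 0.60596957; term = 0.60596957²·(1 − 0.01431313)·585/179 = 1.1828875.
Sum = 1.2459286.
SE = √(1.2459286) = 1.1162.

1.1162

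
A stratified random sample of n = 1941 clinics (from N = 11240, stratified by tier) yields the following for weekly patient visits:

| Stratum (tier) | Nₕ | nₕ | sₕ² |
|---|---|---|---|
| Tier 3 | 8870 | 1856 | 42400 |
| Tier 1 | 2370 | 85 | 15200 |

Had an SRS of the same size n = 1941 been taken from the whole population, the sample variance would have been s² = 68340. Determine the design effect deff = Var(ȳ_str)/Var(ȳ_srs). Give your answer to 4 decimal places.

0.6494

Var(ȳ_str) = Σ Wₕ²(1−fₕ)sₕ²/nₕ with Wₕ = Nₕ/11240:
  Tier 3: (8870/11240)²·(1−1856/8870)·42400/1856 = 11.249796
  Tier 1: (2370/11240)²·(1−85/2370)·15200/85 = 7.6652547
  → Var(ȳ_str) = 18.915051.
Var(ȳ_srs) = (1 − 1941/11240)·68340/1941 = 29.128584.
deff = 18.915051 / 29.128584 = 0.6494.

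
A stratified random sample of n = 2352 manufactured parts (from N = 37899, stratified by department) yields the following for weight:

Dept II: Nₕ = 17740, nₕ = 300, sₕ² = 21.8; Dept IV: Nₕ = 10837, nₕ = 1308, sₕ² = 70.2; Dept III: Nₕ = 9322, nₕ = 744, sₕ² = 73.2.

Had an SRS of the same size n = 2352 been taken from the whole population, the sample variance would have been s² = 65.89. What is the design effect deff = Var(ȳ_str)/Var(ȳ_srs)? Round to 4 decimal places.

0.9510

Var(ȳ_str) = Σ Wₕ²(1−fₕ)sₕ²/nₕ with Wₕ = Nₕ/37899:
  Dept II: (17740/37899)²·(1−300/17740)·21.8/300 = 0.01565236
  Dept IV: (10837/37899)²·(1−1308/10837)·70.2/1308 = 0.0038586045
  Dept III: (9322/37899)²·(1−744/9322)·73.2/744 = 0.005477442
  → Var(ȳ_str) = 0.024988407.
Var(ȳ_srs) = (1 − 2352/37899)·65.89/2352 = 0.026275887.
deff = 0.024988407 / 0.026275887 = 0.9510.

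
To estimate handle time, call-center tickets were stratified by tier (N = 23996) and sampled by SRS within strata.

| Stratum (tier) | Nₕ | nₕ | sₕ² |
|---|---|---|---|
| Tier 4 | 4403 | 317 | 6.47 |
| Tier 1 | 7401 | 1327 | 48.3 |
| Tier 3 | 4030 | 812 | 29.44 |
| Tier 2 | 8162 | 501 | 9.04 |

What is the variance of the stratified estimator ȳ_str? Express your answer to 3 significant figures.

0.00626

Var(ȳ_str) = Σₕ Wₕ²(1 − fₕ)sₕ²/nₕ with Wₕ = Nₕ/N, N = 23996.
Tier 4: Wₕ = 0.18348891; term = 0.18348891²·(1 − 0.07199637)·6.47/317 = 6.3769698 × 10^-4.
Tier 1: Wₕ = 0.30842640; term = 0.30842640²·(1 − 0.17930009)·48.3/1327 = 0.0028416049.
Tier 3: Wₕ = 0.16794466; term = 0.16794466²·(1 − 0.20148883)·29.44/812 = 8.1657326 × 10^-4.
Tier 2: Wₕ = 0.34014002; term = 0.34014002²·(1 − 0.06138201)·9.04/501 = 0.0019594539.
Sum = 0.006255329.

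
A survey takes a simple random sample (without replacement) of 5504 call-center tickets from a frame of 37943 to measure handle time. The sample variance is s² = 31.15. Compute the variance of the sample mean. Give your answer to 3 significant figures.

Under SRS without replacement, Var(ȳ) = (1 − f)·s²/n with f = n/N = 5504/37943 = 0.14505969.
Var(ȳ) = (1 − 0.14505969)·31.15/5504 = 0.85494031·0.0056595203 = 0.0048385521.

0.00484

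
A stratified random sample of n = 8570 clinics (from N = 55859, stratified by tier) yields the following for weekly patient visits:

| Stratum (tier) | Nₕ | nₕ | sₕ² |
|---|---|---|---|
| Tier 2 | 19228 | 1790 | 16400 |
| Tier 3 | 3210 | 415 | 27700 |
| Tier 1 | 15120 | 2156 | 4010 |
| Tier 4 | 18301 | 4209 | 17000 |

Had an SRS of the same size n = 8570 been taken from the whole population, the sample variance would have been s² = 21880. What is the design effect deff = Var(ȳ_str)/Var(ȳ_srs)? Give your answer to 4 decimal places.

Var(ȳ_str) = Σ Wₕ²(1−fₕ)sₕ²/nₕ with Wₕ = Nₕ/55859:
  Tier 2: (19228/55859)²·(1−1790/19228)·16400/1790 = 0.98454436
  Tier 3: (3210/55859)²·(1−415/3210)·27700/415 = 0.19192529
  Tier 1: (15120/55859)²·(1−2156/15120)·4010/2156 = 0.11684231
  Tier 4: (18301/55859)²·(1−4209/18301)·17000/4209 = 0.33383444
  → Var(ȳ_str) = 1.6271464.
Var(ȳ_srs) = (1 − 8570/55859)·21880/8570 = 2.1613917.
deff = 1.6271464 / 2.1613917 = 0.7528.

0.7528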